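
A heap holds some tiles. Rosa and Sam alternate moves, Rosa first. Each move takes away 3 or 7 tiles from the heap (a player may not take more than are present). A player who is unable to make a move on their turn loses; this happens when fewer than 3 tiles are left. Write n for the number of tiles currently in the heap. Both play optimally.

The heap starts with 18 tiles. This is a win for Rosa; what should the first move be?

Remove 7, leaving 11.

Positions with no move are L. A position that does have a move is losing for the player to move precisely when every available move leads to a winning position for the opponent. Fill in the labels:
n=0: no move → L
n=1: no move → L
n=2: no move → L
n=3: reaches L-position 0 → W
n=4: reaches L-position 1 → W
n=5: reaches L-position 2 → W
n=6: only reaches 3(W), which is W → L
n=7: reaches L-position 0 → W
n=8: reaches L-position 1 → W
n=9: reaches L-position 6 → W
n=10: only reaches 7(W), 3(W), all W → L
n=11: only reaches 8(W), 4(W), all W → L
n=12: only reaches 9(W), 5(W), all W → L
n=13: reaches L-position 10 → W
n=14: reaches L-position 11 → W
n=15: reaches L-position 12 → W
n=16: only reaches 13(W), 9(W), all W → L
n=17: reaches L-position 10 → W
n=18: reaches L-position 11 → W
From 18, the L positions reachable in one move are: 11.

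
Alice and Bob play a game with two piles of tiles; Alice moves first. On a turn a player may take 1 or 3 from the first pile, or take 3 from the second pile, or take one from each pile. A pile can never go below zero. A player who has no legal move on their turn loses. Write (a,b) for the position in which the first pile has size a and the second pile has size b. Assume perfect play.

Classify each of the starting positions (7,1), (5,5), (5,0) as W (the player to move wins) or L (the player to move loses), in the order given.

Work bottom-up. With no move the player to move loses. Otherwise the position is W if at least one move leads to an L position for the opponent, and L if every move leads to a W.
No move ever increases a pile, so every position that can arise here has a ≤ 7 and b ≤ 5; it is enough to label the cells with 0 ≤ a ≤ 7 and 0 ≤ b ≤ 5.
Every move lowers a or b (never raises either), so fill the grid row by row in increasing a, and left to right within a row: each cell's successors are then already labelled.
      b=0  b=1  b=2  b=3  b=4  b=5
a=0:    L    L    L    W    W    W
a=1:    W    W    W    W    L    L
a=2:    L    L    L    W    W    W
a=3:    W    W    W    W    L    L
a=4:    L    L    L    W    W    W
a=5:    W    W    W    W    L    L
a=6:    L    L    L    W    W    W
a=7:    W    W    W    W    L    L
Cells with no legal move (terminal, hence L): (0,0), (0,1), (0,2).
The remaining L cells, each justified by listing all of its moves:
(1,4): moves to (0,4)(W), (1,1)(W), (0,3)(W); every one is W ⇒ L
(1,5): moves to (0,5)(W), (1,2)(W), (0,4)(W); every one is W ⇒ L
(2,0): the only move is to (1,0)(W), a W ⇒ L
(2,1): moves to (1,1)(W), (1,0)(W); every one is W ⇒ L
(2,2): moves to (1,2)(W), (1,1)(W); every one is W ⇒ L
(3,4): moves to (2,4)(W), (0,4)(W), (3,1)(W), (2,3)(W); every one is W ⇒ L
(3,5): moves to (2,5)(W), (0,5)(W), (3,2)(W), (2,4)(W); every one is W ⇒ L
(4,0): moves to (3,0)(W), (1,0)(W); every one is W ⇒ L
(4,1): moves to (3,1)(W), (1,1)(W), (3,0)(W); every one is W ⇒ L
(4,2): moves to (3,2)(W), (1,2)(W), (3,1)(W); every one is W ⇒ L
(5,4): moves to (4,4)(W), (2,4)(W), (5,1)(W), (4,3)(W); every one is W ⇒ L
(5,5): moves to (4,5)(W), (2,5)(W), (5,2)(W), (4,4)(W); every one is W ⇒ L
(6,0): moves to (5,0)(W), (3,0)(W); every one is W ⇒ L
(6,1): moves to (5,1)(W), (3,1)(W), (5,0)(W); every one is W ⇒ L
(6,2): moves to (5,2)(W), (3,2)(W), (5,1)(W); every one is W ⇒ L
(7,4): moves to (6,4)(W), (4,4)(W), (7,1)(W), (6,3)(W); every one is W ⇒ L
(7,5): moves to (6,5)(W), (4,5)(W), (7,2)(W), (6,4)(W); every one is W ⇒ L
Every other cell has at least one move into one of the L cells above, so it is W.
(7,1): the move to (6,1) reaches an L cell, so W
(5,5): one of the L cells justified above, so L
(5,0): the move to (4,0) reaches an L cell, so W

(7,1): W, (5,5): L, (5,0): W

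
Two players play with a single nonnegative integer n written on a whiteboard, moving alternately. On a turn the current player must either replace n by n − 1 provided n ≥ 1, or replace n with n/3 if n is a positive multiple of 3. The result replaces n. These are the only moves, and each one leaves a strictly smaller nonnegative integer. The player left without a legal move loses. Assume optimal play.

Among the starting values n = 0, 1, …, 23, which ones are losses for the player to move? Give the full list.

Build the W/L table. Terminal = L. A non-terminal position is W if it has a move to some L; otherwise it is L.
n=0: no move → L
n=1: reaches L-position 0 → W
n=2: only reaches 1(W), which is W → L
n=3: reaches L-position 2 → W
n=4: only reaches 3(W), which is W → L
n=5: reaches L-position 4 → W
n=6: reaches L-position 2 → W
n=7: only reaches 6(W), which is W → L
n=8: reaches L-position 7 → W
n=9: only reaches 3(W), 8(W), all W → L
n=10: reaches L-position 9 → W
n=11: only reaches 10(W), which is W → L
n=12: reaches L-position 4 → W
n=13: only reaches 12(W), which is W → L
n=14: reaches L-position 13 → W
n=15: only reaches 5(W), 14(W), all W → L
n=16: reaches L-position 15 → W
n=17: only reaches 16(W), which is W → L
n=18: reaches L-position 17 → W
n=19: only reaches 18(W), which is W → L
n=20: reaches L-position 19 → W
n=21: reaches L-position 7 → W
n=22: only reaches 21(W), which is W → L
n=23: reaches L-position 22 → W
The losing starting values of n are exactly the entries labelled L in this table (11 of them).

0, 2, 4, 7, 9, 11, 13, 15, 17, 19, 22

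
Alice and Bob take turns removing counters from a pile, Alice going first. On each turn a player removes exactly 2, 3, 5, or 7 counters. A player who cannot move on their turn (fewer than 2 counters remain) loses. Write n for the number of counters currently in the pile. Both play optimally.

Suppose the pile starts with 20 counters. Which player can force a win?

Compute win/loss labels from the base case upward. A position with no move is L. Any other position is W if it can reach an L in one move, else L.
n=0: no move → L
n=1: no move → L
n=2: W (go to 0, an L position)
n=3: W (go to 1, an L position)
n=4: W (go to 1, an L position)
n=5: W (go to 0, an L position)
n=6: W (go to 1, an L position)
n=7: W (go to 0, an L position)
n=8: W (go to 1, an L position)
n=9: L (options 7(W), 6(W), 4(W), 2(W) are all W)
n=10: L (options 8(W), 7(W), 5(W), 3(W) are all W)
n=11: W (go to 9, an L position)
n=12: W (go to 10, an L position)
n=13: W (go to 10, an L position)
n=14: W (go to 9, an L position)
n=15: W (go to 10, an L position)
n=16: W (go to 9, an L position)
n=17: W (go to 10, an L position)
n=18: L (options 16(W), 15(W), 13(W), 11(W) are all W)
n=19: L (options 17(W), 16(W), 14(W), 12(W) are all W)
n=20: W (go to 18, an L position)
The starting position 20 is W: Alice should remove 2, leaving 18, handing over an L position.

Alice wins.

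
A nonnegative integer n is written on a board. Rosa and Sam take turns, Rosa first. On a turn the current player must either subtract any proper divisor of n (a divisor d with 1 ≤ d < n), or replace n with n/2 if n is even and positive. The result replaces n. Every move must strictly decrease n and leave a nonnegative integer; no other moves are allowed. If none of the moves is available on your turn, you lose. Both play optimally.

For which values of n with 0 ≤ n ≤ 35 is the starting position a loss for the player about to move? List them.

Use the standard recursion: the mover loses at a terminal position; elsewhere, the mover wins exactly when some move hands the opponent an L position.
n=0: no move → L
n=1: no move → L
n=2: W (go to 1, an L position)
n=3: L (sole option 2(W) is W)
n=4: W (go to 3, an L position)
n=5: L (sole option 4(W) is W)
n=6: W (go to 3, an L position)
n=7: L (sole option 6(W) is W)
n=8: W (go to 7, an L position)
n=9: L (options 6(W), 8(W) are all W)
n=10: W (go to 5, an L position)
n=11: L (sole option 10(W) is W)
n=12: W (go to 9, an L position)
n=13: L (sole option 12(W) is W)
n=14: W (go to 7, an L position)
n=15: L (options 10(W), 12(W), 14(W) are all W)
n=16: W (go to 15, an L position)
n=17: L (sole option 16(W) is W)
n=18: W (go to 9, an L position)
n=19: L (sole option 18(W) is W)
n=20: W (go to 15, an L position)
n=21: L (options 14(W), 18(W), 20(W) are all W)
n=22: W (go to 11, an L position)
n=23: L (sole option 22(W) is W)
n=24: W (go to 21, an L position)
n=25: L (options 20(W), 24(W) are all W)
n=26: W (go to 13, an L position)
n=27: L (options 18(W), 24(W), 26(W) are all W)
n=28: W (go to 21, an L position)
n=29: L (sole option 28(W) is W)
n=30: W (go to 15, an L position)
n=31: L (sole option 30(W) is W)
n=32: W (go to 31, an L position)
n=33: L (options 22(W), 30(W), 32(W) are all W)
n=34: W (go to 17, an L position)
n=35: L (options 28(W), 30(W), 34(W) are all W)
Reading off the rows marked L gives the requested list; there are 19 such values of n.

0, 1, 3, 5, 7, 9, 11, 13, 15, 17, 19, 21, 23, 25, 27, 29, 31, 33, 35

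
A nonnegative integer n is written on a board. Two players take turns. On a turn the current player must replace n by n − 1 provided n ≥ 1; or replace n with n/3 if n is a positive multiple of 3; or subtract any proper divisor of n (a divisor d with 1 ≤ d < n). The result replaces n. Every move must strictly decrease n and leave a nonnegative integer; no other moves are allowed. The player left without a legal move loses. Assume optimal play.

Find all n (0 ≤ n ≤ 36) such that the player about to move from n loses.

0, 2, 5, 7, 9, 11, 13, 16, 19, 23, 25, 28, 31, 34

Positions with no move are L. A position that does have a move is losing for the player to move precisely when every available move leads to a winning position for the opponent. Fill in the labels:
n=0: no move → L
n=1: →0(L), so W
n=2: →1(W) only, which is W, so L
n=3: →2(L), so W
n=4: →2(L), so W
n=5: →4(W) only, which is W, so L
n=6: →2(L), so W
n=7: →6(W) only, which is W, so L
n=8: →7(L), so W
n=9: →3(W), 6(W), 8(W) — all W, so L
n=10: →5(L), so W
n=11: →10(W) only, which is W, so L
n=12: →9(L), so W
n=13: →12(W) only, which is W, so L
n=14: →7(L), so W
n=15: →5(L), so W
n=16: →8(W), 12(W), 14(W), 15(W) — all W, so L
n=17: →16(L), so W
n=18: →9(L), so W
n=19: →18(W) only, which is W, so L
n=20: →16(L), so W
n=21: →7(L), so W
n=22: →11(L), so W
n=23: →22(W) only, which is W, so L
n=24: →16(L), so W
n=25: →20(W), 24(W) — all W, so L
n=26: →13(L), so W
n=27: →9(L), so W
n=28: →14(W), 21(W), 24(W), 26(W), 27(W) — all W, so L
n=29: →28(L), so W
n=30: →25(L), so W
n=31: →30(W) only, which is W, so L
n=32: →16(L), so W
n=33: →11(L), so W
n=34: →17(W), 32(W), 33(W) — all W, so L
n=35: →28(L), so W
n=36: →34(L), so W
Reading off the rows marked L gives the requested list; there are 14 such values of n.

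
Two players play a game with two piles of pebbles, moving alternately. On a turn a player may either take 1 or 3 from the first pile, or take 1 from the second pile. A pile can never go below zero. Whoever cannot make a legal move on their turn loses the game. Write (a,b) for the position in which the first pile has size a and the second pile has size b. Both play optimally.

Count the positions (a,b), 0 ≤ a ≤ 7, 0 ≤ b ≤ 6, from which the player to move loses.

Label each position W (a win for the player to move) or L (a loss). A position with no legal move is L; any other position is W exactly when some move reaches an L, and L when every move reaches a W.
Every move lowers a or b (never raises either), so fill the grid row by row in increasing a, and left to right within a row: each cell's successors are then already labelled.
      b=0  b=1  b=2  b=3  b=4  b=5  b=6
a=0:    L    W    L    W    L    W    L
a=1:    W    L    W    L    W    L    W
a=2:    L    W    L    W    L    W    L
a=3:    W    L    W    L    W    L    W
a=4:    L    W    L    W    L    W    L
a=5:    W    L    W    L    W    L    W
a=6:    L    W    L    W    L    W    L
a=7:    W    L    W    L    W    L    W
Cells with no legal move (terminal, hence L): (0,0).
The remaining L cells, each justified by listing all of its moves:
(0,2): the only move is to (0,1)(W), a W ⇒ L
(0,4): the only move is to (0,3)(W), a W ⇒ L
(0,6): the only move is to (0,5)(W), a W ⇒ L
(1,1): moves to (0,1)(W), (1,0)(W); every one is W ⇒ L
(1,3): moves to (0,3)(W), (1,2)(W); every one is W ⇒ L
(1,5): moves to (0,5)(W), (1,4)(W); every one is W ⇒ L
(2,0): the only move is to (1,0)(W), a W ⇒ L
(2,2): moves to (1,2)(W), (2,1)(W); every one is W ⇒ L
(2,4): moves to (1,4)(W), (2,3)(W); every one is W ⇒ L
(2,6): moves to (1,6)(W), (2,5)(W); every one is W ⇒ L
(3,1): moves to (2,1)(W), (0,1)(W), (3,0)(W); every one is W ⇒ L
(3,3): moves to (2,3)(W), (0,3)(W), (3,2)(W); every one is W ⇒ L
(3,5): moves to (2,5)(W), (0,5)(W), (3,4)(W); every one is W ⇒ L
(4,0): moves to (3,0)(W), (1,0)(W); every one is W ⇒ L
(4,2): moves to (3,2)(W), (1,2)(W), (4,1)(W); every one is W ⇒ L
(4,4): moves to (3,4)(W), (1,4)(W), (4,3)(W); every one is W ⇒ L
(4,6): moves to (3,6)(W), (1,6)(W), (4,5)(W); every one is W ⇒ L
(5,1): moves to (4,1)(W), (2,1)(W), (5,0)(W); every one is W ⇒ L
(5,3): moves to (4,3)(W), (2,3)(W), (5,2)(W); every one is W ⇒ L
(5,5): moves to (4,5)(W), (2,5)(W), (5,4)(W); every one is W ⇒ L
(6,0): moves to (5,0)(W), (3,0)(W); every one is W ⇒ L
(6,2): moves to (5,2)(W), (3,2)(W), (6,1)(W); every one is W ⇒ L
(6,4): moves to (5,4)(W), (3,4)(W), (6,3)(W); every one is W ⇒ L
(6,6): moves to (5,6)(W), (3,6)(W), (6,5)(W); every one is W ⇒ L
(7,1): moves to (6,1)(W), (4,1)(W), (7,0)(W); every one is W ⇒ L
(7,3): moves to (6,3)(W), (4,3)(W), (7,2)(W); every one is W ⇒ L
(7,5): moves to (6,5)(W), (4,5)(W), (7,4)(W); every one is W ⇒ L
Every other cell has at least one move into one of the L cells above, so it is W.
L cells per row: a=0: 4, a=1: 3, a=2: 4, a=3: 3, a=4: 4, a=5: 3, a=6: 4, a=7: 3; total 28.

28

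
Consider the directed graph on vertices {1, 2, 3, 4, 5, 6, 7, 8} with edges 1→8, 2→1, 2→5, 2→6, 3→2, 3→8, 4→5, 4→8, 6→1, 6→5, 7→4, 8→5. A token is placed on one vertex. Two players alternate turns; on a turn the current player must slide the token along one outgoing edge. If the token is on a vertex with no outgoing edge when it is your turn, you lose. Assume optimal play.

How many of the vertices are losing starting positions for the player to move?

Positions with no move are L. A position that does have a move is losing for the player to move precisely when every available move leads to a winning position for the opponent. Fill in the labels:
Every edge goes from a vertex to one that appears earlier in the order 5, 8, 1, 6, 2, 3, 4, 7, so processing vertices in that order labels each vertex after all of its successors.
5: no outgoing edge → L
8: W (go to 5, an L position)
1: L (sole option 8(W) is W)
6: W (go to 1, an L position)
2: W (go to 1, an L position)
3: L (options 2(W), 8(W) are all W)
4: W (go to 5, an L position)
7: L (sole option 4(W) is W)
The L vertices are 1, 3, 5, 7; that is 4 in all.

4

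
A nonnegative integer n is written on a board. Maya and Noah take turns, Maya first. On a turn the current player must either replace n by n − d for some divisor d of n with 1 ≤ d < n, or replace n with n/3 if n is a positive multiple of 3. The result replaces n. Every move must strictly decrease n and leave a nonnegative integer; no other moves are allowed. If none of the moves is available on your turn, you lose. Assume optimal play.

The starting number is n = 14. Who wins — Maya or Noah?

Build the W/L table. Terminal = L. A non-terminal position is W if it has a move to some L; otherwise it is L.
n=0: no move → L
n=1: no move → L
n=2: →1(L), so W
n=3: →1(L), so W
n=4: →2(W), 3(W) — all W, so L
n=5: →4(L), so W
n=6: →4(L), so W
n=7: →6(W) only, which is W, so L
n=8: →4(L), so W
n=9: →3(W), 6(W), 8(W) — all W, so L
n=10: →9(L), so W
n=11: →10(W) only, which is W, so L
n=12: →4(L), so W
n=13: →12(W) only, which is W, so L
n=14: →7(L), so W
From 14 Maya can move to 7, reaching an L position.

Maya wins.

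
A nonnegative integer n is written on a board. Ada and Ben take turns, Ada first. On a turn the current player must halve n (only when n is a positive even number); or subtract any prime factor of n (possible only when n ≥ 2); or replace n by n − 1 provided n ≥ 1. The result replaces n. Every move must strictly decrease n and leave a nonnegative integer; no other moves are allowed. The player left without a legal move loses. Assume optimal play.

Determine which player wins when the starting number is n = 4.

Use the standard recursion: the mover loses at a terminal position; elsewhere, the mover wins exactly when some move hands the opponent an L position.
n=0: no move → L
n=1: reaches L-position 0 → W
n=2: reaches L-position 0 → W
n=3: reaches L-position 0 → W
n=4: only reaches 2(W), 3(W), all W → L
Every move from 4 reaches a W position, so the mover loses.

Ben wins.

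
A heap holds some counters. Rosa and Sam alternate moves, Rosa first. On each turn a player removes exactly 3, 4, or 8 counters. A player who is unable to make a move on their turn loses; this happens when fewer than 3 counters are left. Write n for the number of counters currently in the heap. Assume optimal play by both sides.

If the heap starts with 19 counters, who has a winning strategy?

Sam wins.

Label each position W (a win for the player to move) or L (a loss). A position with no legal move is L; any other position is W exactly when some move reaches an L, and L when every move reaches a W.
n=0: no move → L
n=1: no move → L
n=2: no move → L
n=3: can move to 0, which is L ⇒ W
n=4: can move to 1, which is L ⇒ W
n=5: can move to 2, which is L ⇒ W
n=6: can move to 2, which is L ⇒ W
n=7: moves to 4(W), 3(W); every one is W ⇒ L
n=8: can move to 0, which is L ⇒ W
n=9: can move to 1, which is L ⇒ W
n=10: can move to 7, which is L ⇒ W
n=11: can move to 7, which is L ⇒ W
n=12: moves to 9(W), 8(W), 4(W); every one is W ⇒ L
n=13: moves to 10(W), 9(W), 5(W); every one is W ⇒ L
n=14: moves to 11(W), 10(W), 6(W); every one is W ⇒ L
n=15: can move to 12, which is L ⇒ W
n=16: can move to 13, which is L ⇒ W
n=17: can move to 14, which is L ⇒ W
n=18: can move to 14, which is L ⇒ W
n=19: moves to 16(W), 15(W), 11(W); every one is W ⇒ L
Every move from 19 reaches a W position, so the mover loses.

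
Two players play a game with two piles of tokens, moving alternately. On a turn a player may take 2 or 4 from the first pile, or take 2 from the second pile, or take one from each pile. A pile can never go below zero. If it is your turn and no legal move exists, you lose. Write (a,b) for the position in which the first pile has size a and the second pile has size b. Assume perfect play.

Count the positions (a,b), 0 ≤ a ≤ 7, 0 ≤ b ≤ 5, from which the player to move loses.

Use the standard recursion: the mover loses at a terminal position; elsewhere, the mover wins exactly when some move hands the opponent an L position.
Every move lowers a or b (never raises either), so fill the grid row by row in increasing a, and left to right within a row: each cell's successors are then already labelled.
      b=0  b=1  b=2  b=3  b=4  b=5
a=0:    L    L    W    W    L    L
a=1:    L    W    W    L    L    W
a=2:    W    W    L    L    W    W
a=3:    W    L    L    W    W    L
a=4:    W    W    W    W    W    W
a=5:    W    W    W    W    W    W
a=6:    L    L    W    W    L    L
a=7:    L    W    W    L    L    W
Cells with no legal move (terminal, hence L): (0,0), (0,1), (1,0).
The remaining L cells, each justified by listing all of its moves:
(0,4): only reaches (0,2)(W), which is W → L
(0,5): only reaches (0,3)(W), which is W → L
(1,3): only reaches (1,1)(W), (0,2)(W), all W → L
(1,4): only reaches (1,2)(W), (0,3)(W), all W → L
(2,2): only reaches (0,2)(W), (2,0)(W), (1,1)(W), all W → L
(2,3): only reaches (0,3)(W), (2,1)(W), (1,2)(W), all W → L
(3,1): only reaches (1,1)(W), (2,0)(W), all W → L
(3,2): only reaches (1,2)(W), (3,0)(W), (2,1)(W), all W → L
(3,5): only reaches (1,5)(W), (3,3)(W), (2,4)(W), all W → L
(6,0): only reaches (4,0)(W), (2,0)(W), all W → L
(6,1): only reaches (4,1)(W), (2,1)(W), (5,0)(W), all W → L
(6,4): only reaches (4,4)(W), (2,4)(W), (6,2)(W), (5,3)(W), all W → L
(6,5): only reaches (4,5)(W), (2,5)(W), (6,3)(W), (5,4)(W), all W → L
(7,0): only reaches (5,0)(W), (3,0)(W), all W → L
(7,3): only reaches (5,3)(W), (3,3)(W), (7,1)(W), (6,2)(W), all W → L
(7,4): only reaches (5,4)(W), (3,4)(W), (7,2)(W), (6,3)(W), all W → L
Every other cell has at least one move into one of the L cells above, so it is W.
L cells per row: a=0: 4, a=1: 3, a=2: 2, a=3: 3, a=4: 0, a=5: 0, a=6: 4, a=7: 3; total 19.

19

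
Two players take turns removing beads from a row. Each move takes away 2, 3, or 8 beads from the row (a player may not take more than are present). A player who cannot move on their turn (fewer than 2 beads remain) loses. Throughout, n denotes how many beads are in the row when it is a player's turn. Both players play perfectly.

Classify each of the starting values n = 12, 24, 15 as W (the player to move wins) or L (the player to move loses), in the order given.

Compute win/loss labels from the base case upward. A position with no move is L. Any other position is W if it can reach an L in one move, else L.
n=0: no move → L
n=1: no move → L
n=2: can move to 0, which is L ⇒ W
n=3: can move to 1, which is L ⇒ W
n=4: can move to 1, which is L ⇒ W
n=5: moves to 3(W), 2(W); every one is W ⇒ L
n=6: moves to 4(W), 3(W); every one is W ⇒ L
n=7: can move to 5, which is L ⇒ W
n=8: can move to 6, which is L ⇒ W
n=9: can move to 6, which is L ⇒ W
n=10: moves to 8(W), 7(W), 2(W); every one is W ⇒ L
n=11: moves to 9(W), 8(W), 3(W); every one is W ⇒ L
n=12: can move to 10, which is L ⇒ W
n=13: can move to 11, which is L ⇒ W
n=14: can move to 11, which is L ⇒ W
n=15: moves to 13(W), 12(W), 7(W); every one is W ⇒ L
n=16: moves to 14(W), 13(W), 8(W); every one is W ⇒ L
n=17: can move to 15, which is L ⇒ W
n=18: can move to 16, which is L ⇒ W
n=19: can move to 16, which is L ⇒ W
n=20: moves to 18(W), 17(W), 12(W); every one is W ⇒ L
n=21: moves to 19(W), 18(W), 13(W); every one is W ⇒ L
n=22: can move to 20, which is L ⇒ W
n=23: can move to 21, which is L ⇒ W
n=24: can move to 21, which is L ⇒ W

12: W, 24: W, 15: L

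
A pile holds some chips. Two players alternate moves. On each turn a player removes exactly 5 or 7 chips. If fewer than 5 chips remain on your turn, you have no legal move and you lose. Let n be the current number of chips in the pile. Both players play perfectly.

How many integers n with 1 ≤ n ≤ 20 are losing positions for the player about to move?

9

Classify positions by backward induction: terminal positions (no move available) are L. From any other position, the mover wins iff some move reaches an L.
n=0: no move → L
n=1: no move → L
n=2: no move → L
n=3: no move → L
n=4: no move → L
n=5: →0(L), so W
n=6: →1(L), so W
n=7: →2(L), so W
n=8: →3(L), so W
n=9: →4(L), so W
n=10: →3(L), so W
n=11: →4(L), so W
n=12: →7(W), 5(W) — all W, so L
n=13: →8(W), 6(W) — all W, so L
n=14: →9(W), 7(W) — all W, so L
n=15: →10(W), 8(W) — all W, so L
n=16: →11(W), 9(W) — all W, so L
n=17: →12(L), so W
n=18: →13(L), so W
n=19: →14(L), so W
n=20: →15(L), so W
L entries with 1 ≤ n ≤ 20 (n=0 is outside the asked range and is not counted): n = 1, 2, 3, 4, 12, 13, 14, 15, 16; that makes 9.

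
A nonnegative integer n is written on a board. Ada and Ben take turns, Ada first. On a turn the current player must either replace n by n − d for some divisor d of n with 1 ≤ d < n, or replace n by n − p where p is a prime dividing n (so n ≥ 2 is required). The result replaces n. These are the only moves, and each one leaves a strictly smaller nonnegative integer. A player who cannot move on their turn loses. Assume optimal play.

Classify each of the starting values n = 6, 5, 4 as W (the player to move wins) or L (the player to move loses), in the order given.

6: W, 5: W, 4: L

Use the standard recursion: the mover loses at a terminal position; elsewhere, the mover wins exactly when some move hands the opponent an L position.
n=0: no move → L
n=1: no move → L
n=2: reaches L-position 0 → W
n=3: reaches L-position 0 → W
n=4: only reaches 2(W), 3(W), all W → L
n=5: reaches L-position 0 → W
n=6: reaches L-position 4 → W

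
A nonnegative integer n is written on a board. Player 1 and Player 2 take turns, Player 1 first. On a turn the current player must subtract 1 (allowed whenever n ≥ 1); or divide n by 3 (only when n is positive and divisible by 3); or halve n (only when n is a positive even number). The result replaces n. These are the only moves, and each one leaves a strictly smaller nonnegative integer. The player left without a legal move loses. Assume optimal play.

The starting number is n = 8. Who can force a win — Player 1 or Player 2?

Label each position W (a win for the player to move) or L (a loss). A position with no legal move is L; any other position is W exactly when some move reaches an L, and L when every move reaches a W.
n=0: no move → L
n=1: can move to 0, which is L ⇒ W
n=2: the only move is to 1(W), a W ⇒ L
n=3: can move to 2, which is L ⇒ W
n=4: can move to 2, which is L ⇒ W
n=5: the only move is to 4(W), a W ⇒ L
n=6: can move to 2, which is L ⇒ W
n=7: the only move is to 6(W), a W ⇒ L
n=8: can move to 7, which is L ⇒ W
From 8 Player 1 can move to 7, reaching an L position.

Player 1 wins.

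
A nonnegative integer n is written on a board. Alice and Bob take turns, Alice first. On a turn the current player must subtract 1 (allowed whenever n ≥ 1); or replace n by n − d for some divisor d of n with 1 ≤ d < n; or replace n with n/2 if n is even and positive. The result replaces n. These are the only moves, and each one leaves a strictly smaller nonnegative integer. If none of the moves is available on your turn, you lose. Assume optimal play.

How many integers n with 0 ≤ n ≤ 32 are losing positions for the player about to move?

16

Classify positions by backward induction: terminal positions (no move available) are L. From any other position, the mover wins iff some move reaches an L.
n=0: no move → L
n=1: can move to 0, which is L ⇒ W
n=2: the only move is to 1(W), a W ⇒ L
n=3: can move to 2, which is L ⇒ W
n=4: can move to 2, which is L ⇒ W
n=5: the only move is to 4(W), a W ⇒ L
n=6: can move to 5, which is L ⇒ W
n=7: the only move is to 6(W), a W ⇒ L
n=8: can move to 7, which is L ⇒ W
n=9: moves to 6(W), 8(W); every one is W ⇒ L
n=10: can move to 5, which is L ⇒ W
n=11: the only move is to 10(W), a W ⇒ L
n=12: can move to 9, which is L ⇒ W
n=13: the only move is to 12(W), a W ⇒ L
n=14: can move to 7, which is L ⇒ W
n=15: moves to 10(W), 12(W), 14(W); every one is W ⇒ L
n=16: can move to 15, which is L ⇒ W
n=17: the only move is to 16(W), a W ⇒ L
n=18: can move to 9, which is L ⇒ W
n=19: the only move is to 18(W), a W ⇒ L
n=20: can move to 15, which is L ⇒ W
n=21: moves to 14(W), 18(W), 20(W); every one is W ⇒ L
n=22: can move to 11, which is L ⇒ W
n=23: the only move is to 22(W), a W ⇒ L
n=24: can move to 21, which is L ⇒ W
n=25: moves to 20(W), 24(W); every one is W ⇒ L
n=26: can move to 13, which is L ⇒ W
n=27: moves to 18(W), 24(W), 26(W); every one is W ⇒ L
n=28: can move to 21, which is L ⇒ W
n=29: the only move is to 28(W), a W ⇒ L
n=30: can move to 15, which is L ⇒ W
n=31: the only move is to 30(W), a W ⇒ L
n=32: can move to 31, which is L ⇒ W
L entries with 0 ≤ n ≤ 32: n = 0, 2, 5, 7, 9, 11, 13, 15, 17, 19, 21, 23, 25, 27, 29, 31; that makes 16.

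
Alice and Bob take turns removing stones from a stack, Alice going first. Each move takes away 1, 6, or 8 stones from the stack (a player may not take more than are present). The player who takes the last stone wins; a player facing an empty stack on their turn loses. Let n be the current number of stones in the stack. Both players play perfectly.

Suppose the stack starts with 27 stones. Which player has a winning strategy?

Alice wins.

Positions with no move are L. A position that does have a move is losing for the player to move precisely when every available move leads to a winning position for the opponent. Fill in the labels:
n=0: no move → L
n=1: W (go to 0, an L position)
n=2: L (sole option 1(W) is W)
n=3: W (go to 2, an L position)
n=4: L (sole option 3(W) is W)
n=5: W (go to 4, an L position)
n=6: W (go to 0, an L position)
n=7: L (options 6(W), 1(W) are all W)
n=8: W (go to 7, an L position)
n=9: L (options 8(W), 3(W), 1(W) are all W)
n=10: W (go to 9, an L position)
n=11: L (options 10(W), 5(W), 3(W) are all W)
n=12: W (go to 11, an L position)
n=13: W (go to 7, an L position)
n=14: L (options 13(W), 8(W), 6(W) are all W)
n=15: W (go to 14, an L position)
n=16: L (options 15(W), 10(W), 8(W) are all W)
n=17: W (go to 16, an L position)
n=18: L (options 17(W), 12(W), 10(W) are all W)
n=19: W (go to 18, an L position)
n=20: W (go to 14, an L position)
n=21: L (options 20(W), 15(W), 13(W) are all W)
n=22: W (go to 21, an L position)
n=23: L (options 22(W), 17(W), 15(W) are all W)
n=24: W (go to 23, an L position)
n=25: L (options 24(W), 19(W), 17(W) are all W)
n=26: W (go to 25, an L position)
n=27: W (go to 21, an L position)
The starting position 27 is W: Alice should remove 6, leaving 21, handing over an L position.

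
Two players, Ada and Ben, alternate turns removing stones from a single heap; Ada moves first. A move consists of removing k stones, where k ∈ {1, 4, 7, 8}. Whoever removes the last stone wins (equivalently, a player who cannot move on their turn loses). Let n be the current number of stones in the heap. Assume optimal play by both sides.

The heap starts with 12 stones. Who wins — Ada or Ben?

Ada wins.

Label each position W (a win for the player to move) or L (a loss). A position with no legal move is L; any other position is W exactly when some move reaches an L, and L when every move reaches a W.
n=0: no move → L
n=1: →0(L), so W
n=2: →1(W) only, which is W, so L
n=3: →2(L), so W
n=4: →0(L), so W
n=5: →4(W), 1(W) — all W, so L
n=6: →5(L), so W
n=7: →0(L), so W
n=8: →0(L), so W
n=9: →5(L), so W
n=10: →2(L), so W
n=11: →10(W), 7(W), 4(W), 3(W) — all W, so L
n=12: →11(L), so W
The starting position 12 is W: Ada should remove 1, leaving 11, handing over an L position.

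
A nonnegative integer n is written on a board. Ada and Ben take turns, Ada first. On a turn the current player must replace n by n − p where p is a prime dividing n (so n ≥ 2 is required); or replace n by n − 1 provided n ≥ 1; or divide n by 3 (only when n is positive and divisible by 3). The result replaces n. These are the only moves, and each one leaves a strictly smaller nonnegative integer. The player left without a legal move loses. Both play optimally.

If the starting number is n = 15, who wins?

Ada wins.

Classify positions by backward induction: terminal positions (no move available) are L. From any other position, the mover wins iff some move reaches an L.
n=0: no move → L
n=1: reaches L-position 0 → W
n=2: reaches L-position 0 → W
n=3: reaches L-position 0 → W
n=4: only reaches 2(W), 3(W), all W → L
n=5: reaches L-position 0 → W
n=6: reaches L-position 4 → W
n=7: reaches L-position 0 → W
n=8: only reaches 6(W), 7(W), all W → L
n=9: reaches L-position 8 → W
n=10: reaches L-position 8 → W
n=11: reaches L-position 0 → W
n=12: reaches L-position 4 → W
n=13: reaches L-position 0 → W
n=14: only reaches 7(W), 12(W), 13(W), all W → L
n=15: reaches L-position 14 → W
The starting position 15 is W: Ada should move to 14, handing over an L position.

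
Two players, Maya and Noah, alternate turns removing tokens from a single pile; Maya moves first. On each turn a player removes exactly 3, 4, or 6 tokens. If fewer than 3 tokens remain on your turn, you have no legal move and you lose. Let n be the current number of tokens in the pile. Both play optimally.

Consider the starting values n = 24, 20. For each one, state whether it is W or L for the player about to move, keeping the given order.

Compute win/loss labels from the base case upward. A position with no move is L. Any other position is W if it can reach an L in one move, else L.
n=0: no move → L
n=1: no move → L
n=2: no move → L
n=3: →0(L), so W
n=4: →1(L), so W
n=5: →2(L), so W
n=6: →2(L), so W
n=7: →1(L), so W
n=8: →2(L), so W
n=9: →6(W), 5(W), 3(W) — all W, so L
n=10: →7(W), 6(W), 4(W) — all W, so L
n=11: →8(W), 7(W), 5(W) — all W, so L
n=12: →9(L), so W
n=13: →10(L), so W
n=14: →11(L), so W
n=15: →11(L), so W
n=16: →10(L), so W
n=17: →11(L), so W
n=18: →15(W), 14(W), 12(W) — all W, so L
n=19: →16(W), 15(W), 13(W) — all W, so L
n=20: →17(W), 16(W), 14(W) — all W, so L
n=21: →18(L), so W
n=22: →19(L), so W
n=23: →20(L), so W
n=24: →20(L), so W

24: W, 20: L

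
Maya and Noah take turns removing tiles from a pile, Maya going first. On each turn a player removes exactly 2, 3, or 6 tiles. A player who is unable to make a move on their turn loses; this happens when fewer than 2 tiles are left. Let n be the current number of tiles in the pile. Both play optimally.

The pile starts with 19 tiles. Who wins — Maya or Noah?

Label each position W (a win for the player to move) or L (a loss). A position with no legal move is L; any other position is W exactly when some move reaches an L, and L when every move reaches a W.
n=0: no move → L
n=1: no move → L
n=2: can move to 0, which is L ⇒ W
n=3: can move to 1, which is L ⇒ W
n=4: can move to 1, which is L ⇒ W
n=5: moves to 3(W), 2(W); every one is W ⇒ L
n=6: can move to 0, which is L ⇒ W
n=7: can move to 5, which is L ⇒ W
n=8: can move to 5, which is L ⇒ W
n=9: moves to 7(W), 6(W), 3(W); every one is W ⇒ L
n=10: moves to 8(W), 7(W), 4(W); every one is W ⇒ L
n=11: can move to 9, which is L ⇒ W
n=12: can move to 10, which is L ⇒ W
n=13: can move to 10, which is L ⇒ W
n=14: moves to 12(W), 11(W), 8(W); every one is W ⇒ L
n=15: can move to 9, which is L ⇒ W
n=16: can move to 14, which is L ⇒ W
n=17: can move to 14, which is L ⇒ W
n=18: moves to 16(W), 15(W), 12(W); every one is W ⇒ L
n=19: moves to 17(W), 16(W), 13(W); every one is W ⇒ L
The starting position 19 is L: whatever Maya does, the opponent receives a W position.

Noah wins.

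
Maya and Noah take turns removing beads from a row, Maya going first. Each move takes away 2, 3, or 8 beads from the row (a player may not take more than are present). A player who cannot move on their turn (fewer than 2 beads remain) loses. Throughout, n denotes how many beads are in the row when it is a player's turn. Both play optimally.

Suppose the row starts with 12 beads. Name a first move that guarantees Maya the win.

Remove 2, leaving 10.

Positions with no move are L. A position that does have a move is losing for the player to move precisely when every available move leads to a winning position for the opponent. Fill in the labels:
n=0: no move → L
n=1: no move → L
n=2: reaches L-position 0 → W
n=3: reaches L-position 1 → W
n=4: reaches L-position 1 → W
n=5: only reaches 3(W), 2(W), all W → L
n=6: only reaches 4(W), 3(W), all W → L
n=7: reaches L-position 5 → W
n=8: reaches L-position 6 → W
n=9: reaches L-position 6 → W
n=10: only reaches 8(W), 7(W), 2(W), all W → L
n=11: only reaches 9(W), 8(W), 3(W), all W → L
n=12: reaches L-position 10 → W
From 12, the L positions reachable in one move are: 10.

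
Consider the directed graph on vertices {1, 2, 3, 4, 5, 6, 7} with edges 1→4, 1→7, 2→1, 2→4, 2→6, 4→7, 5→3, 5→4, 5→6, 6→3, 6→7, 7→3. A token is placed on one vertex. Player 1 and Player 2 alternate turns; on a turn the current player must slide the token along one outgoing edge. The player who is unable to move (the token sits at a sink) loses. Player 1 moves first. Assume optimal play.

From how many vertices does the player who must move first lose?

Build the W/L table. Terminal = L. A non-terminal position is W if it has a move to some L; otherwise it is L.
Every edge goes from a vertex to one that appears earlier in the order 3, 7, 6, 4, 1, 5, 2, so processing vertices in that order labels each vertex after all of its successors.
3: no outgoing edge → L
7: can move to 3, which is L ⇒ W
6: can move to 3, which is L ⇒ W
4: the only move is to 7(W), a W ⇒ L
1: can move to 4, which is L ⇒ W
5: can move to 4, which is L ⇒ W
2: can move to 4, which is L ⇒ W
The L vertices are 3, 4; that is 2 in all.

2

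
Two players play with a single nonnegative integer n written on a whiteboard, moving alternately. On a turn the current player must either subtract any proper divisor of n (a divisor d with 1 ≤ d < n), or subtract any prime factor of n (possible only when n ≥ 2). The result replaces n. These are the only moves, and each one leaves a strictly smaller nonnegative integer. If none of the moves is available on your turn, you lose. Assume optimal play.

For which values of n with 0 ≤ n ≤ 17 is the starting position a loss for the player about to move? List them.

Positions with no move are L. A position that does have a move is losing for the player to move precisely when every available move leads to a winning position for the opponent. Fill in the labels:
n=0: no move → L
n=1: no move → L
n=2: reaches L-position 0 → W
n=3: reaches L-position 0 → W
n=4: only reaches 2(W), 3(W), all W → L
n=5: reaches L-position 0 → W
n=6: reaches L-position 4 → W
n=7: reaches L-position 0 → W
n=8: reaches L-position 4 → W
n=9: only reaches 6(W), 8(W), all W → L
n=10: reaches L-position 9 → W
n=11: reaches L-position 0 → W
n=12: reaches L-position 9 → W
n=13: reaches L-position 0 → W
n=14: only reaches 7(W), 12(W), 13(W), all W → L
n=15: reaches L-position 14 → W
n=16: reaches L-position 14 → W
n=17: reaches L-position 0 → W
The losing starting values of n are exactly the entries labelled L in this table (5 of them).

0, 1, 4, 9, 14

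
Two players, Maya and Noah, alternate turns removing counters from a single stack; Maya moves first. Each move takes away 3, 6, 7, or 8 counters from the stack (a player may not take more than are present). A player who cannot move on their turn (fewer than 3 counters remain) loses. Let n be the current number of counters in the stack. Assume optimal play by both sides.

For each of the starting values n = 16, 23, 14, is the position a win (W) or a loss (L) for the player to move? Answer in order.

Label each position W (a win for the player to move) or L (a loss). A position with no legal move is L; any other position is W exactly when some move reaches an L, and L when every move reaches a W.
n=0: no move → L
n=1: no move → L
n=2: no move → L
n=3: W (go to 0, an L position)
n=4: W (go to 1, an L position)
n=5: W (go to 2, an L position)
n=6: W (go to 0, an L position)
n=7: W (go to 1, an L position)
n=8: W (go to 2, an L position)
n=9: W (go to 2, an L position)
n=10: W (go to 2, an L position)
n=11: L (options 8(W), 5(W), 4(W), 3(W) are all W)
n=12: L (options 9(W), 6(W), 5(W), 4(W) are all W)
n=13: L (options 10(W), 7(W), 6(W), 5(W) are all W)
n=14: W (go to 11, an L position)
n=15: W (go to 12, an L position)
n=16: W (go to 13, an L position)
n=17: W (go to 11, an L position)
n=18: W (go to 12, an L position)
n=19: W (go to 13, an L position)
n=20: W (go to 13, an L position)
n=21: W (go to 13, an L position)
n=22: L (options 19(W), 16(W), 15(W), 14(W) are all W)
n=23: L (options 20(W), 17(W), 16(W), 15(W) are all W)

16: W, 23: L, 14: W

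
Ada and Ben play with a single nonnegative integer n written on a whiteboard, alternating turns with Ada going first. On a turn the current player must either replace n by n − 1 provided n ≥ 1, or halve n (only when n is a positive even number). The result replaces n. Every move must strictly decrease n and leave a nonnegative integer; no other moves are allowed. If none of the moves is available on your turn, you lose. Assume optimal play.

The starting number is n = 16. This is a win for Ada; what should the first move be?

Move to 15.

Classify positions by backward induction: terminal positions (no move available) are L. From any other position, the mover wins iff some move reaches an L.
n=0: no move → L
n=1: W (go to 0, an L position)
n=2: L (sole option 1(W) is W)
n=3: W (go to 2, an L position)
n=4: W (go to 2, an L position)
n=5: L (sole option 4(W) is W)
n=6: W (go to 5, an L position)
n=7: L (sole option 6(W) is W)
n=8: W (go to 7, an L position)
n=9: L (sole option 8(W) is W)
n=10: W (go to 5, an L position)
n=11: L (sole option 10(W) is W)
n=12: W (go to 11, an L position)
n=13: L (sole option 12(W) is W)
n=14: W (go to 7, an L position)
n=15: L (sole option 14(W) is W)
n=16: W (go to 15, an L position)
From 16, the L positions reachable in one move are: 15.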